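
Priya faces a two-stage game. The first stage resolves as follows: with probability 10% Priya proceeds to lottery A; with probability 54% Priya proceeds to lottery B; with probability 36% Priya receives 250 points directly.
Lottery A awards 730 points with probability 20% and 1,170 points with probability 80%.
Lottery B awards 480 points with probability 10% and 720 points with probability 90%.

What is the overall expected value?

574.04 points

EV(A) = 0.2 × 730 + 0.8 × 1170 = 146 + 936 = 1082
EV(B) = 0.1 × 480 + 0.9 × 720 = 48 + 648 = 696
Branch C: 250 (certain)
Overall = 0.1 × 1082 + 0.54 × 696 + 0.36 × 250 = 108.2 + 375.84 + 90 = 574.04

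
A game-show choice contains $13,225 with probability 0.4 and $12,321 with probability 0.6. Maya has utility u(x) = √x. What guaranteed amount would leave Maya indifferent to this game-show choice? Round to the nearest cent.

$12,678.76

E[u] = 0.4·√13225 + 0.6·√12321 = 0.4·115 + 0.6·111 = 112.6
CE = (112.6)² = 12678.76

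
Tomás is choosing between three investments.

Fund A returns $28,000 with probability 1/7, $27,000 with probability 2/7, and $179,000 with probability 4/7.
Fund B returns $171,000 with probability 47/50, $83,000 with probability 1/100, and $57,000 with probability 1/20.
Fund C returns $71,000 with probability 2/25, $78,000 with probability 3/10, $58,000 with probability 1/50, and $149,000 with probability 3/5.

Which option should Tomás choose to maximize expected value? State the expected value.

Fund A = 1/7 × 28000 + 2/7 × 27000 + 4/7 × 179000 = 4000 + 7714.2857 + 102285.7143 = 114000
Fund B = 47/50 × 171000 + 1/100 × 83000 + 1/20 × 57000 = 160740 + 830 + 2850 = 164420
Fund C = 2/25 × 71000 + 3/10 × 78000 + 1/50 × 58000 + 3/5 × 149000 = 5680 + 23400 + 1160 + 89400 = 119640

Fund B ($164,420)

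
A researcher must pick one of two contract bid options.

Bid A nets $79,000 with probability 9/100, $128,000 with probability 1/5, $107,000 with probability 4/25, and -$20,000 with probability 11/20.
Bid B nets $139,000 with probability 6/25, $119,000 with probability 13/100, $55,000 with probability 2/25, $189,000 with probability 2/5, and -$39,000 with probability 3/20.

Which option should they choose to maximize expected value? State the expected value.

Bid A = 9/100 × 79000 + 1/5 × 128000 + 4/25 × 107000 + 11/20 × (-20000) = 7110 + 25600 + 17120 − 11000 = 38830
Bid B = 6/25 × 139000 + 13/100 × 119000 + 2/25 × 55000 + 2/5 × 189000 + 3/20 × (-39000) = 33360 + 15470 + 4400 + 75600 − 5850 = 122980

Bid B ($122,980)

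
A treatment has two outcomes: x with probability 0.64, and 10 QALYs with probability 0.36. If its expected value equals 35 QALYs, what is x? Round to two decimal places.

x = 49.06 QALYs

0.64·x + 0.36·10 = 35
0.64·x = 35 − 3.6 = 31.4
x = 31.4 / 0.64 = 49.0625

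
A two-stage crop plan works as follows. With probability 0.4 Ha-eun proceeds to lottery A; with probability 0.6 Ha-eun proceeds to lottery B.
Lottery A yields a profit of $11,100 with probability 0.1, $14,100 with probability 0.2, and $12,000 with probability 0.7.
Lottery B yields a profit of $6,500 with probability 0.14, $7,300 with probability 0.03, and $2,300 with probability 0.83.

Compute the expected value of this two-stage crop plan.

$6,754.80

EV(A) = 0.1 × 11100 + 0.2 × 14100 + 0.7 × 12000 = 1110 + 2820 + 8400 = 12330
EV(B) = 0.14 × 6500 + 0.03 × 7300 + 0.83 × 2300 = 910 + 219 + 1909 = 3038
Overall = 0.4 × 12330 + 0.6 × 3038 = 4932 + 1822.8 = 6754.8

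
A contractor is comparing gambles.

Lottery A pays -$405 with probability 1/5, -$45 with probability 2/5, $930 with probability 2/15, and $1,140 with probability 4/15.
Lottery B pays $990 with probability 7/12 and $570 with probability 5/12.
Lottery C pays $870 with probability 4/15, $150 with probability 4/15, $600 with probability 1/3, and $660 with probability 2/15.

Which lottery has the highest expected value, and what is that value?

Lottery B ($815)

Lottery A = 1/5 × (-405) + 2/5 × (-45) + 2/15 × 930 + 4/15 × 1140 = -81 − 18 + 124 + 304 = 329
Lottery B = 7/12 × 990 + 5/12 × 570 = 577.5 + 237.5 = 815
Lottery C = 4/15 × 870 + 4/15 × 150 + 1/3 × 600 + 2/15 × 660 = 232 + 40 + 200 + 88 = 560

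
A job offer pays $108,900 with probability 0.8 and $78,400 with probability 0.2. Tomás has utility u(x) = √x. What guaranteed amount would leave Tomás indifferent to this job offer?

$102,400

E[u] = 0.8·√108900 + 0.2·√78400 = 0.8·330 + 0.2·280 = 320
CE = (320)² = 102400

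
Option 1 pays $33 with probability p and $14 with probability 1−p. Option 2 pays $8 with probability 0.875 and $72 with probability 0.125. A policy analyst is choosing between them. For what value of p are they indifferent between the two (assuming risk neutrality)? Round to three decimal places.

p = 0.105

EV(Option 2) = 0.875 × 8 + 0.125 × 72 = 7 + 9 = 16
p·33 + (1−p)·14 = 16
19p + 14 = 16
p = (16 − 14) / 19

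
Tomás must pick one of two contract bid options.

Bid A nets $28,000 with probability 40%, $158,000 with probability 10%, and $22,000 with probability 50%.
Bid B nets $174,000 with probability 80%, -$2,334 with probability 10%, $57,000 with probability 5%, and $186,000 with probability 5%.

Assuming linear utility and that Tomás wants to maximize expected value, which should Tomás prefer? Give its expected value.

Bid B ($151,116.60)

Bid A = 0.4 × 28000 + 0.1 × 158000 + 0.5 × 22000 = 11200 + 15800 + 11000 = 38000
Bid B = 0.8 × 174000 + 0.1 × (-2334) + 0.05 × 57000 + 0.05 × 186000 = 139200 − 233.4 + 2850 + 9300 = 151116.6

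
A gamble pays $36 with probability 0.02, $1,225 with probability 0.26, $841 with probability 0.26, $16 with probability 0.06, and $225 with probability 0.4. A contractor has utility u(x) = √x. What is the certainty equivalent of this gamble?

$529

E[u] = 0.02·√36 + 0.26·√1225 + 0.26·√841 + 0.06·√16 + 0.4·√225 = 0.02·6 + 0.26·35 + 0.26·29 + 0.06·4 + 0.4·15 = 23
CE = (23)² = 529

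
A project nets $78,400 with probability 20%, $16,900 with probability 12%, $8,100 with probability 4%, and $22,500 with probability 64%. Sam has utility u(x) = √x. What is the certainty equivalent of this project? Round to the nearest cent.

$29,309.44

E[u] = 0.2·√78400 + 0.12·√16900 + 0.04·√8100 + 0.64·√22500 = 0.2·280 + 0.12·130 + 0.04·90 + 0.64·150 = 171.2
CE = (171.2)² = 29309.44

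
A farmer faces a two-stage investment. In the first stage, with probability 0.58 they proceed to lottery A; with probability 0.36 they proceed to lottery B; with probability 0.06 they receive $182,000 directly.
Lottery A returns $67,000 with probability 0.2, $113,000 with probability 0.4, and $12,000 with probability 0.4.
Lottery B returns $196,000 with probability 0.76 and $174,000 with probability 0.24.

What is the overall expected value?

EV(A) = 0.2 × 67000 + 0.4 × 113000 + 0.4 × 12000 = 13400 + 45200 + 4800 = 63400
EV(B) = 0.76 × 196000 + 0.24 × 174000 = 148960 + 41760 = 190720
Branch C: 182000 (certain)
Overall = 0.58 × 63400 + 0.36 × 190720 + 0.06 × 182000 = 36772 + 68659.2 + 10920 = 116351.2

$116,351.20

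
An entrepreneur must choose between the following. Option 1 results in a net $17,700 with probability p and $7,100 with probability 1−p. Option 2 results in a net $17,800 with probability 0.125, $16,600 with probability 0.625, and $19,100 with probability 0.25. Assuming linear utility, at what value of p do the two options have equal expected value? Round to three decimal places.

EV(Option 2) = 0.125 × 17800 + 0.625 × 16600 + 0.25 × 19100 = 2225 + 10375 + 4775 = 17375
p·17700 + (1−p)·7100 = 17375
10600p + 7100 = 17375
p = (17375 − 7100) / 10600

p = 0.969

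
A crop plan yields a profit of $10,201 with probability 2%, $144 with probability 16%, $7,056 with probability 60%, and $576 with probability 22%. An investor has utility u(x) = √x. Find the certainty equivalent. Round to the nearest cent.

$3,554.54

E[u] = 0.02·√10201 + 0.16·√144 + 0.6·√7056 + 0.22·√576 = 0.02·101 + 0.16·12 + 0.6·84 + 0.22·24 = 59.62
CE = (59.62)² = 3554.5444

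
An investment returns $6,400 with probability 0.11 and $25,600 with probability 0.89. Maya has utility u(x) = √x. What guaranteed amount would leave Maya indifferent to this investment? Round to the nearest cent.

E[u] = 0.11·√6400 + 0.89·√25600 = 0.11·80 + 0.89·160 = 151.2
CE = (151.2)² = 22861.44

$22,861.44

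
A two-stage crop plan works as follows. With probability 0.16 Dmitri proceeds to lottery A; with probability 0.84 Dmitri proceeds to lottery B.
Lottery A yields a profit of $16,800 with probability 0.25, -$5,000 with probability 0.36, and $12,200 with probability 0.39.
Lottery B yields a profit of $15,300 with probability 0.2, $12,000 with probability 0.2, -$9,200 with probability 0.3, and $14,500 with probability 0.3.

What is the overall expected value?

EV(A) = 0.25 × 16800 + 0.36 × (-5000) + 0.39 × 12200 = 4200 − 1800 + 4758 = 7158
EV(B) = 0.2 × 15300 + 0.2 × 12000 + 0.3 × (-9200) + 0.3 × 14500 = 3060 + 2400 − 2760 + 4350 = 7050
Overall = 0.16 × 7158 + 0.84 × 7050 = 1145.28 + 5922 = 7067.28

$7,067.28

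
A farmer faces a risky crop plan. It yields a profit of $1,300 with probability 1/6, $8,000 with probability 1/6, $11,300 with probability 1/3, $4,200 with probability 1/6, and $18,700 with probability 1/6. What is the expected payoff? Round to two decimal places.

EV = 1/6 × 1300 + 1/6 × 8000 + 1/3 × 11300 + 1/6 × 4200 + 1/6 × 18700 = 216.6667 + 1333.3333 + 3766.6667 + 700 + 3116.6667 = 9133.3333

$9,133.33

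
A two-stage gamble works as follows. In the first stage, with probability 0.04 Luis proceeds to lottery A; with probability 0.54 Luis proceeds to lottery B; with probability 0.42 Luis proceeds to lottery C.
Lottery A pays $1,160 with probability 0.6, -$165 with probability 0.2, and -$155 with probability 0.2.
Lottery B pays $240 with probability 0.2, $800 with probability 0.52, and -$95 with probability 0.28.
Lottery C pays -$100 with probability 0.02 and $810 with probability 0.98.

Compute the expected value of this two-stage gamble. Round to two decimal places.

EV(A) = 0.6 × 1160 + 0.2 × (-165) + 0.2 × (-155) = 696 − 33 − 31 = 632
EV(B) = 0.2 × 240 + 0.52 × 800 + 0.28 × (-95) = 48 + 416 − 26.6 = 437.4
EV(C) = 0.02 × (-100) + 0.98 × 810 = -2 + 793.8 = 791.8
Overall = 0.04 × 632 + 0.54 × 437.4 + 0.42 × 791.8 = 25.28 + 236.196 + 332.556 = 594.032

$594.03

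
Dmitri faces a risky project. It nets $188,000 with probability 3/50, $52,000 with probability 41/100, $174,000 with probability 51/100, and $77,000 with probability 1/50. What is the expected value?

EV = 3/50 × 188000 + 41/100 × 52000 + 51/100 × 174000 + 1/50 × 77000 = 11280 + 21320 + 88740 + 1540 = 122880

$122,880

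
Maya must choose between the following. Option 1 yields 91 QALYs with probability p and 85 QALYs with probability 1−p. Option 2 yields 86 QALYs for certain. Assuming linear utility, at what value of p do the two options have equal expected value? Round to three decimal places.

p·91 + (1−p)·85 = 86
6p + 85 = 86
p = (86 − 85) / 6

p = 0.167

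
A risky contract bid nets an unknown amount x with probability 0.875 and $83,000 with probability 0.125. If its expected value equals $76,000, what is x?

0.875·x + 0.125·83000 = 76000
0.875·x = 76000 − 10375 = 65625
x = 65625 / 0.875 = 75000

x = $75,000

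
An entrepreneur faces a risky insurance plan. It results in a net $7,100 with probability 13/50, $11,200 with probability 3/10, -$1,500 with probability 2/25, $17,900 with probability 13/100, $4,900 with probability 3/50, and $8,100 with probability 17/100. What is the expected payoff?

EV = 13/50 × 7100 + 3/10 × 11200 + 2/25 × (-1500) + 13/100 × 17900 + 3/50 × 4900 + 17/100 × 8100 = 1846 + 3360 − 120 + 2327 + 294 + 1377 = 9084

$9,084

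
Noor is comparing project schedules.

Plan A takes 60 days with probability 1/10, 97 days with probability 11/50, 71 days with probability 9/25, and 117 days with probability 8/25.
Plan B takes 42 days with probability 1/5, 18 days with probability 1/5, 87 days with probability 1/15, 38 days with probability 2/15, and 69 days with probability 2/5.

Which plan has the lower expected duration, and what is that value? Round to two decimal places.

Plan A = 1/10 × 60 + 11/50 × 97 + 9/25 × 71 + 8/25 × 117 = 6 + 21.34 + 25.56 + 37.44 = 90.34
Plan B = 1/5 × 42 + 1/5 × 18 + 1/15 × 87 + 2/15 × 38 + 2/5 × 69 = 8.4 + 3.6 + 5.8 + 5.0667 + 27.6 = 50.4667

Plan B (50.47 days)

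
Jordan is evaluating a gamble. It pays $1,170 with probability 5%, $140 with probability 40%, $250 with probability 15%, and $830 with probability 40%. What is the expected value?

$484

EV = 0.05 × 1170 + 0.4 × 140 + 0.15 × 250 + 0.4 × 830 = 58.5 + 56 + 37.5 + 332 = 484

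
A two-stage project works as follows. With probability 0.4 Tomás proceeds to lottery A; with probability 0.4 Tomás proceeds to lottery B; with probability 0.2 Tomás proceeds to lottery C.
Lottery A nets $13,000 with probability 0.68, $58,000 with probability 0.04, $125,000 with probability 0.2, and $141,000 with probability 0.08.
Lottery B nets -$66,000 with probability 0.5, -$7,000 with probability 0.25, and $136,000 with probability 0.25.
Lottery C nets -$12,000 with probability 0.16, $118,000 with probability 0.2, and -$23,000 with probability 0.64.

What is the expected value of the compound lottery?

EV(A) = 0.68 × 13000 + 0.04 × 58000 + 0.2 × 125000 + 0.08 × 141000 = 8840 + 2320 + 25000 + 11280 = 47440
EV(B) = 0.5 × (-66000) + 0.25 × (-7000) + 0.25 × 136000 = -33000 − 1750 + 34000 = -750
EV(C) = 0.16 × (-12000) + 0.2 × 118000 + 0.64 × (-23000) = -1920 + 23600 − 14720 = 6960
Overall = 0.4 × 47440 + 0.4 × (-750) + 0.2 × 6960 = 18976 − 300 + 1392 = 20068

$20,068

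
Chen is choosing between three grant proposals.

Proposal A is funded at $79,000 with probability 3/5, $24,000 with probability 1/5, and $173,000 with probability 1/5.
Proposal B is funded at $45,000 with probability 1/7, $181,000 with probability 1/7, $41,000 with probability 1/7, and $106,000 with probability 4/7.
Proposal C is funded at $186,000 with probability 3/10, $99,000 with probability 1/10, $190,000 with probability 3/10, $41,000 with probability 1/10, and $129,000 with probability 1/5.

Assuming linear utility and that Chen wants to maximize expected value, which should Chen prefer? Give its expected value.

Proposal C ($152,600)

Proposal A = 3/5 × 79000 + 1/5 × 24000 + 1/5 × 173000 = 47400 + 4800 + 34600 = 86800
Proposal B = 1/7 × 45000 + 1/7 × 181000 + 1/7 × 41000 + 4/7 × 106000 = 6428.5714 + 25857.1429 + 5857.1429 + 60571.4286 = 98714.2857
Proposal C = 3/10 × 186000 + 1/10 × 99000 + 3/10 × 190000 + 1/10 × 41000 + 1/5 × 129000 = 55800 + 9900 + 57000 + 4100 + 25800 = 152600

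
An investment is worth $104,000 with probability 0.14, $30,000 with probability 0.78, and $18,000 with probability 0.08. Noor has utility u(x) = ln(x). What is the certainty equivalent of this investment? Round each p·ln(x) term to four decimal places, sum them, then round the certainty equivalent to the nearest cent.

$34,275.98

E[u] = 0.14·ln(104000) + 0.78·ln(30000) + 0.08·ln(18000) = 1.6173 + 8.0410 + 0.7839 = 10.4422
CE = e^10.4422 ≈ 34275.98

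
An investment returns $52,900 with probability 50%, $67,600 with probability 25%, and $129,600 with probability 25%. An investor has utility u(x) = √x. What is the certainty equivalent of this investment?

$72,900

E[u] = 0.5·√52900 + 0.25·√67600 + 0.25·√129600 = 0.5·230 + 0.25·260 + 0.25·360 = 270
CE = (270)² = 72900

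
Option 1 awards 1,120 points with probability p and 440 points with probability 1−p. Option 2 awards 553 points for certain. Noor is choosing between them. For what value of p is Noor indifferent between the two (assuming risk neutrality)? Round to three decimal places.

p·1120 + (1−p)·440 = 553
680p + 440 = 553
p = (553 − 440) / 680

p = 0.166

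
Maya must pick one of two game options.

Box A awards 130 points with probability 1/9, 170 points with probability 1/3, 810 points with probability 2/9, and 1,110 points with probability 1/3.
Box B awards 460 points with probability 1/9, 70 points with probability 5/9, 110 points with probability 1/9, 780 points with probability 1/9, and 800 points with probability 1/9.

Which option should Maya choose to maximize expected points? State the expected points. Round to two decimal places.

Box A (621.11 points)

Box A = 1/9 × 130 + 1/3 × 170 + 2/9 × 810 + 1/3 × 1110 = 14.4444 + 56.6667 + 180 + 370 = 621.1111
Box B = 1/9 × 460 + 5/9 × 70 + 1/9 × 110 + 1/9 × 780 + 1/9 × 800 = 51.1111 + 38.8889 + 12.2222 + 86.6667 + 88.8889 = 277.7778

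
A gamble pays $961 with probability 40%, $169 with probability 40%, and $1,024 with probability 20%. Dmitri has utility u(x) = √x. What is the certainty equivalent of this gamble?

$576

E[u] = 0.4·√961 + 0.4·√169 + 0.2·√1024 = 0.4·31 + 0.4·13 + 0.2·32 = 24
CE = (24)² = 576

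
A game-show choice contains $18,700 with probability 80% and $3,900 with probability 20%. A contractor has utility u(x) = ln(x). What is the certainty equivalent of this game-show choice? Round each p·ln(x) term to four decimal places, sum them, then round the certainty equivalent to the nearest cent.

E[u] = 0.8·ln(18700) + 0.2·ln(3900) = 7.8690 + 1.6537 = 9.5227
CE = e^9.5227 ≈ 13666.46

$13,666.46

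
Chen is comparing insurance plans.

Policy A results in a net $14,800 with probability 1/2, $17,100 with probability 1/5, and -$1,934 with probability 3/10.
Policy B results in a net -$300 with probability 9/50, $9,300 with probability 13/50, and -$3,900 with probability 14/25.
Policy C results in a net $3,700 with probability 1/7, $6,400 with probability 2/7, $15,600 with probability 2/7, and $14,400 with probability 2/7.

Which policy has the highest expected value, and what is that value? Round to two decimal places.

Policy A = 1/2 × 14800 + 1/5 × 17100 + 3/10 × (-1934) = 7400 + 3420 − 580.2 = 10239.8
Policy B = 9/50 × (-300) + 13/50 × 9300 + 14/25 × (-3900) = -54 + 2418 − 2184 = 180
Policy C = 1/7 × 3700 + 2/7 × 6400 + 2/7 × 15600 + 2/7 × 14400 = 528.5714 + 1828.5714 + 4457.1429 + 4114.2857 = 10928.5714

Policy C ($10,928.57)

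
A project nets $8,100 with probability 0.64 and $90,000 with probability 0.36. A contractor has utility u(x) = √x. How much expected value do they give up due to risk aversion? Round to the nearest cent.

$10,160.64

E[u] = 0.64·√8100 + 0.36·√90000 = 0.64·90 + 0.36·300 = 165.6
CE = (165.6)² = 27423.36
Risk premium = EV − CE = 37584 − 27423.36 = 10160.64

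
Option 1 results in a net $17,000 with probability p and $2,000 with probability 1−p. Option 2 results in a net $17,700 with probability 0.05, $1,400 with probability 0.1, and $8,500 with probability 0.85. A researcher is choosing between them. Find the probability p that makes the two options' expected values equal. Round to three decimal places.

EV(Option 2) = 0.05 × 17700 + 0.1 × 1400 + 0.85 × 8500 = 885 + 140 + 7225 = 8250
p·17000 + (1−p)·2000 = 8250
15000p + 2000 = 8250
p = (8250 − 2000) / 15000

p = 0.417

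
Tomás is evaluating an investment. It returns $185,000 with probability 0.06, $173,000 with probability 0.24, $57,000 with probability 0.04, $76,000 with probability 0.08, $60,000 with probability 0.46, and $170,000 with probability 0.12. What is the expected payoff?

EV = 0.06 × 185000 + 0.24 × 173000 + 0.04 × 57000 + 0.08 × 76000 + 0.46 × 60000 + 0.12 × 170000 = 11100 + 41520 + 2280 + 6080 + 27600 + 20400 = 108980

$108,980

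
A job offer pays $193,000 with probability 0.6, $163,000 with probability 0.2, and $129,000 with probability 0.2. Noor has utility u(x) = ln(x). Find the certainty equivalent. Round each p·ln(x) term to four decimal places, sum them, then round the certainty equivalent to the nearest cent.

E[u] = 0.6·ln(193000) + 0.2·ln(163000) + 0.2·ln(129000) = 7.3023 + 2.4003 + 2.3535 = 12.0561
CE = e^12.0561 ≈ 172146.30

$172,146.30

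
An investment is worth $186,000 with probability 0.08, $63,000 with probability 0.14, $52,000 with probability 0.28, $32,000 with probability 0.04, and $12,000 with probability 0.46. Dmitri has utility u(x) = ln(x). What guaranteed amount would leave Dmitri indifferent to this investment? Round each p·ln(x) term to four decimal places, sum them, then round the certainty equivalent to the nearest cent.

$29,548.85

E[u] = 0.08·ln(186000) + 0.14·ln(63000) + 0.28·ln(52000) + 0.04·ln(32000) + 0.46·ln(12000) = 0.9707 + 1.5471 + 3.0405 + 0.4149 + 4.3206 = 10.2938
CE = e^10.2938 ≈ 29548.85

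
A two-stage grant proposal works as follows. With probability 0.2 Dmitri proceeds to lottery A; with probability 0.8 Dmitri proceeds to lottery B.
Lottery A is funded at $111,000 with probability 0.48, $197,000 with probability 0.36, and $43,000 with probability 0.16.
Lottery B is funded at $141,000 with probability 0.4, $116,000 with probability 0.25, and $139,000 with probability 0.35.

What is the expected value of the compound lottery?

EV(A) = 0.48 × 111000 + 0.36 × 197000 + 0.16 × 43000 = 53280 + 70920 + 6880 = 131080
EV(B) = 0.4 × 141000 + 0.25 × 116000 + 0.35 × 139000 = 56400 + 29000 + 48650 = 134050
Overall = 0.2 × 131080 + 0.8 × 134050 = 26216 + 107240 = 133456

$133,456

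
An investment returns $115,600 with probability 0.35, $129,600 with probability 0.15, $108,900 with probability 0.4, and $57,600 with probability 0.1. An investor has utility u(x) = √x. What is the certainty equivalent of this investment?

$108,241

E[u] = 0.35·√115600 + 0.15·√129600 + 0.4·√108900 + 0.1·√57600 = 0.35·340 + 0.15·360 + 0.4·330 + 0.1·240 = 329
CE = (329)² = 108241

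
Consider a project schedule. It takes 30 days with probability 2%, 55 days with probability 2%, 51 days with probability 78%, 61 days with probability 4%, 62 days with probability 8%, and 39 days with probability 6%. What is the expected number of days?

EV = 0.02 × 30 + 0.02 × 55 + 0.78 × 51 + 0.04 × 61 + 0.08 × 62 + 0.06 × 39 = 0.6 + 1.1 + 39.78 + 2.44 + 4.96 + 2.34 = 51.22

51.22 days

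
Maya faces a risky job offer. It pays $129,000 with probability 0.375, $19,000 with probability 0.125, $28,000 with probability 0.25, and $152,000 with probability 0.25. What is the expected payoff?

EV = 0.375 × 129000 + 0.125 × 19000 + 0.25 × 28000 + 0.25 × 152000 = 48375 + 2375 + 7000 + 38000 = 95750

$95,750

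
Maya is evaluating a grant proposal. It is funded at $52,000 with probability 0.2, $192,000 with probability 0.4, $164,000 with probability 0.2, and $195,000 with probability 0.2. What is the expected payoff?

EV = 0.2 × 52000 + 0.4 × 192000 + 0.2 × 164000 + 0.2 × 195000 = 10400 + 76800 + 32800 + 39000 = 159000

$159,000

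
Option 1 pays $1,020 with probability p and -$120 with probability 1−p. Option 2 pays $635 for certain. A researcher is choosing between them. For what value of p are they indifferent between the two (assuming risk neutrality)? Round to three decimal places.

p·1020 + (1−p)·(-120) = 635
1140p − 120 = 635
p = (635 + 120) / 1140

p = 0.662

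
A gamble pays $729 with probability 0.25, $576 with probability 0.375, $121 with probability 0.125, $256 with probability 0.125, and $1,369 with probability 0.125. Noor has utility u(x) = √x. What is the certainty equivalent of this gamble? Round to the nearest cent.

$564.06

E[u] = 0.25·√729 + 0.375·√576 + 0.125·√121 + 0.125·√256 + 0.125·√1369 = 0.25·27 + 0.375·24 + 0.125·11 + 0.125·16 + 0.125·37 = 23.75
CE = (23.75)² = 564.0625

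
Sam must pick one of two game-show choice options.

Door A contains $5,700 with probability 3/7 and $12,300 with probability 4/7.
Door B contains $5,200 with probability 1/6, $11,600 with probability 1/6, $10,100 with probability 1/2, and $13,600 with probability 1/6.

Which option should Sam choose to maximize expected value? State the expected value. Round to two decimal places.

Door B ($10,116.67)

Door A = 3/7 × 5700 + 4/7 × 12300 = 2442.8571 + 7028.5714 = 9471.4286
Door B = 1/6 × 5200 + 1/6 × 11600 + 1/2 × 10100 + 1/6 × 13600 = 866.6667 + 1933.3333 + 5050 + 2266.6667 = 10116.6667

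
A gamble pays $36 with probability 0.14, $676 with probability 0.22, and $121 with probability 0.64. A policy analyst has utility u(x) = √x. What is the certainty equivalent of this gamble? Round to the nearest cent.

$184.96

E[u] = 0.14·√36 + 0.22·√676 + 0.64·√121 = 0.14·6 + 0.22·26 + 0.64·11 = 13.6
CE = (13.6)² = 184.96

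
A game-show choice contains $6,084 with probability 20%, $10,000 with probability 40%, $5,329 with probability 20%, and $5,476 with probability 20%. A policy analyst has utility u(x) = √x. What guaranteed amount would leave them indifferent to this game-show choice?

E[u] = 0.2·√6084 + 0.4·√10000 + 0.2·√5329 + 0.2·√5476 = 0.2·78 + 0.4·100 + 0.2·73 + 0.2·74 = 85
CE = (85)² = 7225

$7,225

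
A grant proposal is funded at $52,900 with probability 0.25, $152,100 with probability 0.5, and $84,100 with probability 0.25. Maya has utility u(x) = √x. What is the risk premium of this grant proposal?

E[u] = 0.25·√52900 + 0.5·√152100 + 0.25·√84100 = 0.25·230 + 0.5·390 + 0.25·290 = 325
CE = (325)² = 105625
Risk premium = EV − CE = 110300 − 105625 = 4675

$4,675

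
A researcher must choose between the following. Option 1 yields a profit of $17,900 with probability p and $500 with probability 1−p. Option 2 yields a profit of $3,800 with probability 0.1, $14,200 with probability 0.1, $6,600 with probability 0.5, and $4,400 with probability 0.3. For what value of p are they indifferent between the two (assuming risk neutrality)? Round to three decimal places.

p = 0.340

EV(Option 2) = 0.1 × 3800 + 0.1 × 14200 + 0.5 × 6600 + 0.3 × 4400 = 380 + 1420 + 3300 + 1320 = 6420
p·17900 + (1−p)·500 = 6420
17400p + 500 = 6420
p = (6420 − 500) / 17400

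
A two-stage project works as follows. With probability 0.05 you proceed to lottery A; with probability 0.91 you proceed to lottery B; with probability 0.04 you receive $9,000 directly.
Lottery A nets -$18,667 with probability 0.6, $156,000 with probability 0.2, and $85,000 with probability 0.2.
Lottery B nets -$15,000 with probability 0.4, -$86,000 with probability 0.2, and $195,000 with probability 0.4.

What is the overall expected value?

$52,077.99

EV(A) = 0.6 × (-18667) + 0.2 × 156000 + 0.2 × 85000 = -11200.2 + 31200 + 17000 = 36999.8
EV(B) = 0.4 × (-15000) + 0.2 × (-86000) + 0.4 × 195000 = -6000 − 17200 + 78000 = 54800
Branch C: 9000 (certain)
Overall = 0.05 × 36999.8 + 0.91 × 54800 + 0.04 × 9000 = 1849.99 + 49868 + 360 = 52077.99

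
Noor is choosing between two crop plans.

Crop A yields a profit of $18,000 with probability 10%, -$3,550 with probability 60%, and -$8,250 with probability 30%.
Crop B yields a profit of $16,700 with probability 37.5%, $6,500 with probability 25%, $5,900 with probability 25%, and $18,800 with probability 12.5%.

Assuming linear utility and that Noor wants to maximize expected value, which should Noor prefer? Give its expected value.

Crop B ($11,712.50)

Crop A = 0.1 × 18000 + 0.6 × (-3550) + 0.3 × (-8250) = 1800 − 2130 − 2475 = -2805
Crop B = 0.375 × 16700 + 0.25 × 6500 + 0.25 × 5900 + 0.125 × 18800 = 6262.5 + 1625 + 1475 + 2350 = 11712.5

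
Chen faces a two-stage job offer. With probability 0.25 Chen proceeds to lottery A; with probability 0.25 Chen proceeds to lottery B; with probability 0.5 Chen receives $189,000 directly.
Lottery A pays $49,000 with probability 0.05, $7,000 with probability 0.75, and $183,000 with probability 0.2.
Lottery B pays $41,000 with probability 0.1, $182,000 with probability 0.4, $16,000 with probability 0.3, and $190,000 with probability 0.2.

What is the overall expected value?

$135,500

EV(A) = 0.05 × 49000 + 0.75 × 7000 + 0.2 × 183000 = 2450 + 5250 + 36600 = 44300
EV(B) = 0.1 × 41000 + 0.4 × 182000 + 0.3 × 16000 + 0.2 × 190000 = 4100 + 72800 + 4800 + 38000 = 119700
Branch C: 189000 (certain)
Overall = 0.25 × 44300 + 0.25 × 119700 + 0.5 × 189000 = 11075 + 29925 + 94500 = 135500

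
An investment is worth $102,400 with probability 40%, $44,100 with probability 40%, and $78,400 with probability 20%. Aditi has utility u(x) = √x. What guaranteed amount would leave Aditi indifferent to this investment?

$71,824

E[u] = 0.4·√102400 + 0.4·√44100 + 0.2·√78400 = 0.4·320 + 0.4·210 + 0.2·280 = 268
CE = (268)² = 71824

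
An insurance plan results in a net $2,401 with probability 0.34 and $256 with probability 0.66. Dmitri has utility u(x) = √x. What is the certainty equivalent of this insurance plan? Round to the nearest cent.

$740.93

E[u] = 0.34·√2401 + 0.66·√256 = 0.34·49 + 0.66·16 = 27.22
CE = (27.22)² = 740.9284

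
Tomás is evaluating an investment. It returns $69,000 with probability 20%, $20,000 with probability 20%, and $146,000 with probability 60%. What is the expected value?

$105,400

EV = 0.2 × 69000 + 0.2 × 20000 + 0.6 × 146000 = 13800 + 4000 + 87600 = 105400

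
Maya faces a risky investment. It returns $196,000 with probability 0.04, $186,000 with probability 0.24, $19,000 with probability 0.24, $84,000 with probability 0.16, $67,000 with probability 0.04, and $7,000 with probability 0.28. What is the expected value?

$75,120

EV = 0.04 × 196000 + 0.24 × 186000 + 0.24 × 19000 + 0.16 × 84000 + 0.04 × 67000 + 0.28 × 7000 = 7840 + 44640 + 4560 + 13440 + 2680 + 1960 = 75120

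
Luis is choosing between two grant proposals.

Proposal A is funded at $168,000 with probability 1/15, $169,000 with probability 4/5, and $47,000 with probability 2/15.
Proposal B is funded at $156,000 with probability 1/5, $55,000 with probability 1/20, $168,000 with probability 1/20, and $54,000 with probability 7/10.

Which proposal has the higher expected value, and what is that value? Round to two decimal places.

Proposal A = 1/15 × 168000 + 4/5 × 169000 + 2/15 × 47000 = 11200 + 135200 + 6266.6667 = 152666.6667
Proposal B = 1/5 × 156000 + 1/20 × 55000 + 1/20 × 168000 + 7/10 × 54000 = 31200 + 2750 + 8400 + 37800 = 80150

Proposal A ($152,666.67)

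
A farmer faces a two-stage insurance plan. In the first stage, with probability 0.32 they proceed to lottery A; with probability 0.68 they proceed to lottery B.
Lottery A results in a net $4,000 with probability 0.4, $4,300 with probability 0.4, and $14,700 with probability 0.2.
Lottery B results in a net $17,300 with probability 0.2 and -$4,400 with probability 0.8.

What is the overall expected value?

EV(A) = 0.4 × 4000 + 0.4 × 4300 + 0.2 × 14700 = 1600 + 1720 + 2940 = 6260
EV(B) = 0.2 × 17300 + 0.8 × (-4400) = 3460 − 3520 = -60
Overall = 0.32 × 6260 + 0.68 × (-60) = 2003.2 − 40.8 = 1962.4

$1,962.40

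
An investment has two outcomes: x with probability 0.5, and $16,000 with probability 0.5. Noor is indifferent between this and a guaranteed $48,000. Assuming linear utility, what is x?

x = $80,000

0.5·x + 0.5·16000 = 48000
0.5·x = 48000 − 8000 = 40000
x = 40000 / 0.5 = 80000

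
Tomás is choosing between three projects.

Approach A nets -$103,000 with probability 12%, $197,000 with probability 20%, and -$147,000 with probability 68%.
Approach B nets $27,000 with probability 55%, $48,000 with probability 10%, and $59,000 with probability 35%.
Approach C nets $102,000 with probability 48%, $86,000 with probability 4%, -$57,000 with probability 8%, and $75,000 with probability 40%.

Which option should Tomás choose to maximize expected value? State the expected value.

Approach A = 0.12 × (-103000) + 0.2 × 197000 + 0.68 × (-147000) = -12360 + 39400 − 99960 = -72920
Approach B = 0.55 × 27000 + 0.1 × 48000 + 0.35 × 59000 = 14850 + 4800 + 20650 = 40300
Approach C = 0.48 × 102000 + 0.04 × 86000 + 0.08 × (-57000) + 0.4 × 75000 = 48960 + 3440 − 4560 + 30000 = 77840

Approach C ($77,840)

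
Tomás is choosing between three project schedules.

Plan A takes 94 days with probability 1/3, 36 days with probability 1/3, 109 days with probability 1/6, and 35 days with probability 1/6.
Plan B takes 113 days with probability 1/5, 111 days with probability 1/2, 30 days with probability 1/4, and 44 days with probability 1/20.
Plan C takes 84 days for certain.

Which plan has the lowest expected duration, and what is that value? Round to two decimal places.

Plan A = 1/3 × 94 + 1/3 × 36 + 1/6 × 109 + 1/6 × 35 = 31.3333 + 12 + 18.1667 + 5.8333 = 67.3333
Plan B = 1/5 × 113 + 1/2 × 111 + 1/4 × 30 + 1/20 × 44 = 22.6 + 55.5 + 7.5 + 2.2 = 87.8
Plan C: 84 (certain)

Plan A (67.33 days)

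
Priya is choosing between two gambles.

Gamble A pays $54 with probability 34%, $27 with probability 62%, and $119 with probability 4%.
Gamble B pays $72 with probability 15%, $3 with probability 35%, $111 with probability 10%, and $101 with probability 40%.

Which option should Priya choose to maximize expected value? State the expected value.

Gamble A = 0.34 × 54 + 0.62 × 27 + 0.04 × 119 = 18.36 + 16.74 + 4.76 = 39.86
Gamble B = 0.15 × 72 + 0.35 × 3 + 0.1 × 111 + 0.4 × 101 = 10.8 + 1.05 + 11.1 + 40.4 = 63.35

Gamble B ($63.35)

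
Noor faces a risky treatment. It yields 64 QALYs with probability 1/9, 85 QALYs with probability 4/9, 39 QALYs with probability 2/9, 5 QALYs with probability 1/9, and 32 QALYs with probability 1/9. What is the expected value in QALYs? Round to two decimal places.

57.67 QALYs

EV = 1/9 × 64 + 4/9 × 85 + 2/9 × 39 + 1/9 × 5 + 1/9 × 32 = 7.1111 + 37.7778 + 8.6667 + 0.5556 + 3.5556 = 57.6667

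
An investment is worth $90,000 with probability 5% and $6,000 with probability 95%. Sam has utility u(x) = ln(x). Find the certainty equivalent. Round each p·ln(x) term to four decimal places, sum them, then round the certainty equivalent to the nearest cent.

E[u] = 0.05·ln(90000) + 0.95·ln(6000) = 0.5704 + 8.2645 = 8.8349
CE = e^8.8349 ≈ 6869.87

$6,869.87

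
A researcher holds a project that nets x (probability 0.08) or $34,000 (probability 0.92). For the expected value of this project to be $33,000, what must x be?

0.08·x + 0.92·34000 = 33000
0.08·x = 33000 − 31280 = 1720
x = 1720 / 0.08 = 21500

x = $21,500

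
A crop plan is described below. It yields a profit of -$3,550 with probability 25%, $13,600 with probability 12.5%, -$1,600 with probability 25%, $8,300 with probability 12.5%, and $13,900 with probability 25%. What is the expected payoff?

$4,925

EV = 0.25 × (-3550) + 0.125 × 13600 + 0.25 × (-1600) + 0.125 × 8300 + 0.25 × 13900 = -887.5 + 1700 − 400 + 1037.5 + 3475 = 4925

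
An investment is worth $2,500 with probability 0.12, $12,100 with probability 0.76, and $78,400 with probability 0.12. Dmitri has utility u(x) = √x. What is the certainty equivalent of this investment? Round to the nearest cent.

$15,178.24

E[u] = 0.12·√2500 + 0.76·√12100 + 0.12·√78400 = 0.12·50 + 0.76·110 + 0.12·280 = 123.2
CE = (123.2)² = 15178.24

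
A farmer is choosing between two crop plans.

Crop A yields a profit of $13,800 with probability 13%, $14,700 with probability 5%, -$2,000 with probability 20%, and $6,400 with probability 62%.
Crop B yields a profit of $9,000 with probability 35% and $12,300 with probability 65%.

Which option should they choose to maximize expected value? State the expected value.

Crop A = 0.13 × 13800 + 0.05 × 14700 + 0.2 × (-2000) + 0.62 × 6400 = 1794 + 735 − 400 + 3968 = 6097
Crop B = 0.35 × 9000 + 0.65 × 12300 = 3150 + 7995 = 11145

Crop B ($11,145)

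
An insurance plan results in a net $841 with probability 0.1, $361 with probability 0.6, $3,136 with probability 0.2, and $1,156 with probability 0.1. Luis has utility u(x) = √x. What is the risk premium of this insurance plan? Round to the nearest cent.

E[u] = 0.1·√841 + 0.6·√361 + 0.2·√3136 + 0.1·√1156 = 0.1·29 + 0.6·19 + 0.2·56 + 0.1·34 = 28.9
CE = (28.9)² = 835.21
Risk premium = EV − CE = 1043.5 − 835.21 = 208.29

$208.29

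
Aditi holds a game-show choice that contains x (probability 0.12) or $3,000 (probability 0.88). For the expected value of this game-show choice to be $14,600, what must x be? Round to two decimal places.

0.12·x + 0.88·3000 = 14600
0.12·x = 14600 − 2640 = 11960
x = 11960 / 0.12 = 99666.6667

x = $99,666.67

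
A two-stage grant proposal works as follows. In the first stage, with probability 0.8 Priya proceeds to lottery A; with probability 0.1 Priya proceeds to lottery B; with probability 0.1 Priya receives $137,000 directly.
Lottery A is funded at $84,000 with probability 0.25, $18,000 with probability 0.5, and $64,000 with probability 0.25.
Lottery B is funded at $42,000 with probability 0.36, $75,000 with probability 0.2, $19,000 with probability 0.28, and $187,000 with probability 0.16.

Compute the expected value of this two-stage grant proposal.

EV(A) = 0.25 × 84000 + 0.5 × 18000 + 0.25 × 64000 = 21000 + 9000 + 16000 = 46000
EV(B) = 0.36 × 42000 + 0.2 × 75000 + 0.28 × 19000 + 0.16 × 187000 = 15120 + 15000 + 5320 + 29920 = 65360
Branch C: 137000 (certain)
Overall = 0.8 × 46000 + 0.1 × 65360 + 0.1 × 137000 = 36800 + 6536 + 13700 = 57036

$57,036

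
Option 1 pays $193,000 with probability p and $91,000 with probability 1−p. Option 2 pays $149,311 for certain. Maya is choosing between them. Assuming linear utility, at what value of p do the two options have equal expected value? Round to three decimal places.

p = 0.572

p·193000 + (1−p)·91000 = 149311
102000p + 91000 = 149311
p = (149311 − 91000) / 102000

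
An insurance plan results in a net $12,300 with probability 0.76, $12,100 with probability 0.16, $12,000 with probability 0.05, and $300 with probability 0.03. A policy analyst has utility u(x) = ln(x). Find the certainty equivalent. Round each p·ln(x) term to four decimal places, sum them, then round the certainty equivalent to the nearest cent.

$10,961.01

E[u] = 0.76·ln(12300) + 0.16·ln(12100) + 0.05·ln(12000) + 0.03·ln(300) = 7.1572 + 1.5042 + 0.4696 + 0.1711 = 9.3021
CE = e^9.3021 ≈ 10961.01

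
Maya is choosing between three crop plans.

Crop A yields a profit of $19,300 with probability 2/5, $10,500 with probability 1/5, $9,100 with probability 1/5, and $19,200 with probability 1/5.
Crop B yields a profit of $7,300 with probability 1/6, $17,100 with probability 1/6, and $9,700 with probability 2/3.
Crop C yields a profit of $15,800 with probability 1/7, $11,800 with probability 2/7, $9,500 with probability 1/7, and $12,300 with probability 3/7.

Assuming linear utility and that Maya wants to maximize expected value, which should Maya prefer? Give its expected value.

Crop A ($15,480)

Crop A = 2/5 × 19300 + 1/5 × 10500 + 1/5 × 9100 + 1/5 × 19200 = 7720 + 2100 + 1820 + 3840 = 15480
Crop B = 1/6 × 7300 + 1/6 × 17100 + 2/3 × 9700 = 1216.6667 + 2850 + 6466.6667 = 10533.3333
Crop C = 1/7 × 15800 + 2/7 × 11800 + 1/7 × 9500 + 3/7 × 12300 = 2257.1429 + 3371.4286 + 1357.1429 + 5271.4286 = 12257.1429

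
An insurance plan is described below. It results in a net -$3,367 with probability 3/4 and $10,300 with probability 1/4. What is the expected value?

$49.75

EV = 3/4 × (-3367) + 1/4 × 10300 = -2525.25 + 2575 = 49.75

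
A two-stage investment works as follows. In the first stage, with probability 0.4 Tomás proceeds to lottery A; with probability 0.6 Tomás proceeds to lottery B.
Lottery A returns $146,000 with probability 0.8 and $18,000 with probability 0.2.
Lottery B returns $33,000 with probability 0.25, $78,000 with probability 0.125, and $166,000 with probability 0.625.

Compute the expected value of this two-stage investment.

$121,210

EV(A) = 0.8 × 146000 + 0.2 × 18000 = 116800 + 3600 = 120400
EV(B) = 0.25 × 33000 + 0.125 × 78000 + 0.625 × 166000 = 8250 + 9750 + 103750 = 121750
Overall = 0.4 × 120400 + 0.6 × 121750 = 48160 + 73050 = 121210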